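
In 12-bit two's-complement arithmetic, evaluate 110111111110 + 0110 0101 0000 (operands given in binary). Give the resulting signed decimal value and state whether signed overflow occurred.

110111111110 = -514 (signed)
0110 0101 0000 → 011001010000 = 1616 (signed)
  110111111110
+ 011001010000
= 010001001110  (discard carry-out 1)
Result 010001001110: MSB = 0 → value 1102.
Addends have opposite signs, so signed overflow cannot occur.

1102; no overflow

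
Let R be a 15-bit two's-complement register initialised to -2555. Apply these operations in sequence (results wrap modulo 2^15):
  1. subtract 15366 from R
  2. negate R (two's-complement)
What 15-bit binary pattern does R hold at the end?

Start: R = -2555 = 111011000000101.
R = -2555 − 15366 = -17921; wraps to 14847 = 011100111111111
R = −(14847) = -14847 = 100011000000001

100011000000001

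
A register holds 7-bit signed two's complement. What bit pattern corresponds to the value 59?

0111011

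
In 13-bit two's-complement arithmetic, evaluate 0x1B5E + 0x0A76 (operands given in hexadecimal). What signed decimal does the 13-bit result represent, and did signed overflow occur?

1492; no overflow

0x1B5E = 1101101011110 = -1186 (signed)
0x0A76 = 0101001110110 = 2678 (signed)
  1101101011110
+ 0101001110110
= 0010111010100  (discard carry-out 1)
Result 0010111010100: MSB = 0 → value 1492.
Addends have opposite signs, so signed overflow cannot occur.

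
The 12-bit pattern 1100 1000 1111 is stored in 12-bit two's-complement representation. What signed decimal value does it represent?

MSB is 1, so the value is negative.
Invert: 001101110000. Add 1: 001101110001 = 881. So the value is −881.

-881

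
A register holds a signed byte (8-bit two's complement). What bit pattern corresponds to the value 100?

100 is non-negative, so write it directly in 8 bits: 01100100.

01100100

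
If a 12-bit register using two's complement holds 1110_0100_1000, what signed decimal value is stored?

-440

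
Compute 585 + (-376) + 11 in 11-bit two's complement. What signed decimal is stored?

585 + (-376) = 209 (00011010001)
209 + 11 = 220 (00011011100)

220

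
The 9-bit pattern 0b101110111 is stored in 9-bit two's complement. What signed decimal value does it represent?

MSB is 1, so the value is negative.
Invert: 010001000. Add 1: 010001001 = 137. So the value is −137.

-137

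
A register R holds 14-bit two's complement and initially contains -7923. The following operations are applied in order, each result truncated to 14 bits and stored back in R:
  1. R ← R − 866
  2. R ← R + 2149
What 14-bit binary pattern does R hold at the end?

Start: R = -7923 = 10000100001101.
R = -7923 − 866 = -8789; wraps to 7595 = 01110110101011
R = 7595 + 2149 = 9744; wraps to -6640 = 10011000010000

10011000010000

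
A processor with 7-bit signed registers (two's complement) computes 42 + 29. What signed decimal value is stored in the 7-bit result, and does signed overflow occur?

42 → 0101010
29 → 0011101
  0101010
+ 0011101
= 1000111
Result 1000111: MSB = 1 → 71 − 128 = -57.
Both addends are non-negative but the stored result is negative: signed overflow. The true value 42 + 29 = 71 lies outside [-64, 63].

-57; overflow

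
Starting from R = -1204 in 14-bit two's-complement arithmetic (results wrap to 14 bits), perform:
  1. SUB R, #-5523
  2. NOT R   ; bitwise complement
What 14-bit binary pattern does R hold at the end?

Start: R = -1204 = 11101101001100.
R = -1204 − (-5523) = 4319 = 01000011011111
R = NOT 01000011011111 = 10111100100000 = -4320

10111100100000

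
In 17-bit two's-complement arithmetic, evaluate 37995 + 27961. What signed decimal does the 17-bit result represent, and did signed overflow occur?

-65116; overflow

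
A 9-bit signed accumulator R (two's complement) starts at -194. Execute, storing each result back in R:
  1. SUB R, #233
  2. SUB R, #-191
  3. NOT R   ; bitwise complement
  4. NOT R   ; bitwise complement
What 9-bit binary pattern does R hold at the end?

100010100

Start: R = -194 = 100111110.
R = -194 − 233 = -427; wraps to 85 = 001010101
R = 85 − (-191) = 276; wraps to -236 = 100010100
R = NOT 100010100 = 011101011 = 235
R = NOT 011101011 = 100010100 = -236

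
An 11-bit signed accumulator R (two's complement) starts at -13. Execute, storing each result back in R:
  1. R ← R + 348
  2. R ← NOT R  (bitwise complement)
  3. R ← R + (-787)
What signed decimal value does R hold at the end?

925

Start: R = -13 = 11111110011.
R = -13 + 348 = 335 = 00101001111
R = NOT 00101001111 = 11010110000 = -336
R = -336 + (-787) = -1123; wraps to 925 = 01110011101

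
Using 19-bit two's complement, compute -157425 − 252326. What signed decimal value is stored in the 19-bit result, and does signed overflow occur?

114537; overflow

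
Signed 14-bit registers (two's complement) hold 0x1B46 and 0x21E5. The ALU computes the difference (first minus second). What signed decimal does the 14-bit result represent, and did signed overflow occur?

0x1B46 = 01101101000110 = 6982 (signed)
0x21E5 = 10000111100101 = -7707 (signed)
Subtract via negate-and-add: invert 10000111100101 + 1 = 01111000011011 (i.e. 7707).
  01101101000110
+ 01111000011011
= 11100101100001
Result 11100101100001: MSB = 1 → 14689 − 16384 = -1695.
Both addends (after negating the subtrahend) are non-negative but the stored result is negative: signed overflow. The true value 6982 − (-7707) = 14689 lies outside [-8192, 8191].

-1695; overflow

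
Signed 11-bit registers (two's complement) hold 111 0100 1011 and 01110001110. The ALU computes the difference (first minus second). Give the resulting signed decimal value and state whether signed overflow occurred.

957; overflow

111 0100 1011 → 11101001011 = -181 (signed)
01110001110 = 910 (signed)
Subtract via negate-and-add: invert 01110001110 + 1 = 10001110010 (i.e. -910).
  11101001011
+ 10001110010
= 01110111101  (discard carry-out 1)
Result 01110111101: MSB = 0 → value 957.
Both addends (after negating the subtrahend) are negative but the stored result is non-negative: signed overflow. The true value -181 − 910 = -1091 lies outside [-1024, 1023].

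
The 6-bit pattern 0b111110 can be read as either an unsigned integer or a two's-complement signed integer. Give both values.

unsigned = 62, signed = -2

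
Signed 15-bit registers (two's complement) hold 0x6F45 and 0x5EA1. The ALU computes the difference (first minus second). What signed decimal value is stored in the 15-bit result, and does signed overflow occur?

4260; no overflow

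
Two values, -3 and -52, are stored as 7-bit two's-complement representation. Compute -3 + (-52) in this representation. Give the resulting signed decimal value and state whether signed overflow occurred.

-55; no overflow

-3 → 1111101
-52 → 1001100
  1111101
+ 1001100
= 1001001  (discard carry-out 1)
Result 1001001: MSB = 1 → 73 − 128 = -55.
Both addends are negative and so is the stored result: no signed overflow.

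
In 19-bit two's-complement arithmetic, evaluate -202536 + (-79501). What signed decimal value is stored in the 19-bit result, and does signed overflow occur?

242251; overflow

-202536 → 1001110100011011000
-79501 → 1101100100101110011
  1001110100011011000
+ 1101100100101110011
= 0111011001001001011  (discard carry-out 1)
Result 0111011001001001011: MSB = 0 → value 242251.
Both addends are negative but the stored result is non-negative: signed overflow. The true value -202536 + (-79501) = -282037 lies outside [-262144, 262143].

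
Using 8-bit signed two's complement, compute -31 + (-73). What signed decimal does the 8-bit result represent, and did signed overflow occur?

-104; no overflow

-31 → 11100001
-73 → 10110111
  11100001
+ 10110111
= 10011000  (discard carry-out 1)
Result 10011000: MSB = 1 → 152 − 256 = -104.
Both addends are negative and so is the stored result: no signed overflow.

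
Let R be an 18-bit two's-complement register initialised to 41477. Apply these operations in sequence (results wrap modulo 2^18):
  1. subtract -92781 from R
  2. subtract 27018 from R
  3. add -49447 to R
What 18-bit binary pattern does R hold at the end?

Start: R = 41477 = 001010001000000101.
R = 41477 − (-92781) = 134258; wraps to -127886 = 100000110001110010
R = -127886 − 27018 = -154904; wraps to 107240 = 011010001011101000
R = 107240 + (-49447) = 57793 = 001110000111000001

001110000111000001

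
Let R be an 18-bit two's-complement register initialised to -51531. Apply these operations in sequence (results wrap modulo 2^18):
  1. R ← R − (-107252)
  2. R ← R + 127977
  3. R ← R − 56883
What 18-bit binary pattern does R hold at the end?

Start: R = -51531 = 110011011010110101.
R = -51531 − (-107252) = 55721 = 001101100110101001
R = 55721 + 127977 = 183698; wraps to -78446 = 101100110110010010
R = -78446 − 56883 = -135329; wraps to 126815 = 011110111101011111

011110111101011111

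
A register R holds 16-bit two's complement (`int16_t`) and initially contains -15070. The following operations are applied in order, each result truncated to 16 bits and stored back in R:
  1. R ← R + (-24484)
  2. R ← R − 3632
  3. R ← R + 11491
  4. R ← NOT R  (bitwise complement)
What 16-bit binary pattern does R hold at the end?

Start: R = -15070 = 1100010100100010.
R = -15070 + (-24484) = -39554; wraps to 25982 = 0110010101111110
R = 25982 − 3632 = 22350 = 0101011101001110
R = 22350 + 11491 = 33841; wraps to -31695 = 1000010000110001
R = NOT 1000010000110001 = 0111101111001110 = 31694

0111101111001110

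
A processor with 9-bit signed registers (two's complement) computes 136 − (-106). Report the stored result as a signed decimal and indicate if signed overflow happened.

136 → 010001000
-106 → 110010110
Subtract via negate-and-add: invert 110010110 + 1 = 001101010 (i.e. 106).
  010001000
+ 001101010
= 011110010
Result 011110010: MSB = 0 → value 242.
Both addends (after negating the subtrahend) are non-negative and so is the stored result: no signed overflow.

242; no overflow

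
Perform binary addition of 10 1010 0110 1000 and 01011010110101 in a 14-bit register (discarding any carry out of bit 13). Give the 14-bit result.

00000100011101

  10101001101000
+ 01011010110101
= 00000100011101  (discard carry-out 1)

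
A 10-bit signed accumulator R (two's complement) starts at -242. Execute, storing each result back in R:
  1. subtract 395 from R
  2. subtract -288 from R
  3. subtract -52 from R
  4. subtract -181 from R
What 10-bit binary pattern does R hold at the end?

Start: R = -242 = 1100001110.
R = -242 − 395 = -637; wraps to 387 = 0110000011
R = 387 − (-288) = 675; wraps to -349 = 1010100011
R = -349 − (-52) = -297 = 1011010111
R = -297 − (-181) = -116 = 1110001100

1110001100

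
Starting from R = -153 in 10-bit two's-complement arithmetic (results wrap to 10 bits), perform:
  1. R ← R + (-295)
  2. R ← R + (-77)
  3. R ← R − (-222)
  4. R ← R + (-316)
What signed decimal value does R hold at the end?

Start: R = -153 = 1101100111.
R = -153 + (-295) = -448 = 1001000000
R = -448 + (-77) = -525; wraps to 499 = 0111110011
R = 499 − (-222) = 721; wraps to -303 = 1011010001
R = -303 + (-316) = -619; wraps to 405 = 0110010101

405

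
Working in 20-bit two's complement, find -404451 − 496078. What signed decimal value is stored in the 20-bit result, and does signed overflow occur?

148047; overflow

-404451 → 10011101010000011101
496078 → 01111001000111001110
Subtract via negate-and-add: invert 01111001000111001110 + 1 = 10000110111000110010 (i.e. -496078).
  10011101010000011101
+ 10000110111000110010
= 00100100001001001111  (discard carry-out 1)
Result 00100100001001001111: MSB = 0 → value 148047.
Both addends (after negating the subtrahend) are negative but the stored result is non-negative: signed overflow. The true value -404451 − 496078 = -900529 lies outside [-524288, 524287].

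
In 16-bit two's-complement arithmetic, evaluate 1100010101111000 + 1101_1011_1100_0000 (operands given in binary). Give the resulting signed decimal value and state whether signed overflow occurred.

-24264; no overflow

1100010101111000 = -14984 (signed)
1101_1011_1100_0000 → 1101101111000000 = -9280 (signed)
  1100010101111000
+ 1101101111000000
= 1010000100111000  (discard carry-out 1)
Result 1010000100111000: MSB = 1 → 41272 − 65536 = -24264.
Both addends are negative and so is the stored result: no signed overflow.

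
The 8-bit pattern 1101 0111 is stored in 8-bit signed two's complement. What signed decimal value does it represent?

MSB is 1, so the value is negative.
Unsigned reading: 215. Subtract 2^8 = 256: 215 − 256 = -41.

-41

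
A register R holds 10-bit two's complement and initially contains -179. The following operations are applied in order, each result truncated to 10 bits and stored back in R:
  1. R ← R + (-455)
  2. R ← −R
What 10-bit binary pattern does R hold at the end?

1001111010

Start: R = -179 = 1101001101.
R = -179 + (-455) = -634; wraps to 390 = 0110000110
R = −(390) = -390 = 1001111010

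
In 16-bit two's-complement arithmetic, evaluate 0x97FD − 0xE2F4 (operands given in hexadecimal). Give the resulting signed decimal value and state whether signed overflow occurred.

0x97FD = 1001011111111101 = -26627 (signed)
0xE2F4 = 1110001011110100 = -7436 (signed)
Subtract via negate-and-add: invert 1110001011110100 + 1 = 0001110100001100 (i.e. 7436).
  1001011111111101
+ 0001110100001100
= 1011010100001001
Result 1011010100001001: MSB = 1 → 46345 − 65536 = -19191.
Addends (after negating the subtrahend) have opposite signs, so signed overflow cannot occur.

-19191; no overflow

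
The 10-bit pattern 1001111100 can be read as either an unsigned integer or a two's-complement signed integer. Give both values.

unsigned = 636, signed = -388

Unsigned: 1001111100 = 636.
Signed: MSB=1 → 636 − 1024 = -388.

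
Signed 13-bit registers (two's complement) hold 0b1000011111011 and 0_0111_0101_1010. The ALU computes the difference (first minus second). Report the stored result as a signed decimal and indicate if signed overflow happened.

0b1000011111011 → 1000011111011 = -3845 (signed)
0_0111_0101_1010 → 0011101011010 = 1882 (signed)
Subtract via negate-and-add: invert 0011101011010 + 1 = 1100010100110 (i.e. -1882).
  1000011111011
+ 1100010100110
= 0100110100001  (discard carry-out 1)
Result 0100110100001: MSB = 0 → value 2465.
Both addends (after negating the subtrahend) are negative but the stored result is non-negative: signed overflow. The true value -3845 − 1882 = -5727 lies outside [-4096, 4095].

2465; overflow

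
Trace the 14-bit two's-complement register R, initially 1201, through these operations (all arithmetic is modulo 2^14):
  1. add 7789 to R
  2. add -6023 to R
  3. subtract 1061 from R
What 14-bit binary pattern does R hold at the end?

00011101110010

Start: R = 1201 = 00010010110001.
R = 1201 + 7789 = 8990; wraps to -7394 = 10001100011110
R = -7394 + (-6023) = -13417; wraps to 2967 = 00101110010111
R = 2967 − 1061 = 1906 = 00011101110010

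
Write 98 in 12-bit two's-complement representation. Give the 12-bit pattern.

000001100010

98 is non-negative, so write it directly in 12 bits: 000001100010.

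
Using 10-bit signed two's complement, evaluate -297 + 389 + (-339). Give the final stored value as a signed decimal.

-247

-297 + 389 = 92 (0001011100)
92 + (-339) = -247 (1100001001)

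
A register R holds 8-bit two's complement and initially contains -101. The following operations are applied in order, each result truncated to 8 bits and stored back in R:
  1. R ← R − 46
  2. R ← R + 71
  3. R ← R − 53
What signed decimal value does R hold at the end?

127

Start: R = -101 = 10011011.
R = -101 − 46 = -147; wraps to 109 = 01101101
R = 109 + 71 = 180; wraps to -76 = 10110100
R = -76 − 53 = -129; wraps to 127 = 01111111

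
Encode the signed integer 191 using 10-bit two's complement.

191 is non-negative, so write it directly in 10 bits: 0010111111.

0010111111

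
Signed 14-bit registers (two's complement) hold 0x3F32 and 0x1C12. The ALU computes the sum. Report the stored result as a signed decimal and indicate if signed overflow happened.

0x3F32 = 11111100110010 = -206 (signed)
0x1C12 = 01110000010010 = 7186 (signed)
  11111100110010
+ 01110000010010
= 01101101000100  (discard carry-out 1)
Result 01101101000100: MSB = 0 → value 6980.
Addends have opposite signs, so signed overflow cannot occur.

6980; no overflow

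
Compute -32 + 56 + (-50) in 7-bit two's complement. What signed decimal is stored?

-26

-32 + 56 = 24 (0011000)
24 + (-50) = -26 (1100110)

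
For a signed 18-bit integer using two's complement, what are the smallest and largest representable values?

min = -131072, max = 131071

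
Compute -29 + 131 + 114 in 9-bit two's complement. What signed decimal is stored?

-29 + 131 = 102 (001100110)
102 + 114 = 216 (011011000)

216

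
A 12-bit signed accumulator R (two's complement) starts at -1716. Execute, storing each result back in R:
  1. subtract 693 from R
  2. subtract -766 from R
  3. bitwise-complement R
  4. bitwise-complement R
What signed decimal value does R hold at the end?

Start: R = -1716 = 100101001100.
R = -1716 − 693 = -2409; wraps to 1687 = 011010010111
R = 1687 − (-766) = 2453; wraps to -1643 = 100110010101
R = NOT 100110010101 = 011001101010 = 1642
R = NOT 011001101010 = 100110010101 = -1643

-1643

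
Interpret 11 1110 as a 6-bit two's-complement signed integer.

-2

MSB is 1, so the value is negative.
Unsigned reading: 62. Subtract 2^6 = 64: 62 − 64 = -2.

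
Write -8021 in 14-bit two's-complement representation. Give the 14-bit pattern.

|-8021| = 8021 = 01111101010101 in 14 bits.
Invert the bits: 10000010101010. Add 1: 10000010101011.
Check: 10000010101011 reads as 8363 − 16384 = -8021.

10000010101011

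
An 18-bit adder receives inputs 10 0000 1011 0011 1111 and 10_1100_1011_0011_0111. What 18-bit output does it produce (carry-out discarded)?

001101011001110110

  100000101100111111
+ 101100101100110111
= 001101011001110110  (discard carry-out 1)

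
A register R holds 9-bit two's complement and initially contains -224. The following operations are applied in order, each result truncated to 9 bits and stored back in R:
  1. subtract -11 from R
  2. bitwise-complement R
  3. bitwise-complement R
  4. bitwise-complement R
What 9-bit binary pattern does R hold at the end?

011010100

Start: R = -224 = 100100000.
R = -224 − (-11) = -213 = 100101011
R = NOT 100101011 = 011010100 = 212
R = NOT 011010100 = 100101011 = -213
R = NOT 100101011 = 011010100 = 212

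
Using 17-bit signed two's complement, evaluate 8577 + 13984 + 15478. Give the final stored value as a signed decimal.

8577 + 13984 = 22561 (00101100000100001)
22561 + 15478 = 38039 (01001010010010111)

38039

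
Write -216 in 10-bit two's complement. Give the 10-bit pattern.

1100101000

|-216| = 216 = 0011011000 in 10 bits.
Invert the bits: 1100100111. Add 1: 1100101000.
Check: 1100101000 reads as 808 − 1024 = -216.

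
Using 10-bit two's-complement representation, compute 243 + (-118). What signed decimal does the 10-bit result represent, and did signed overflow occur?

125; no overflow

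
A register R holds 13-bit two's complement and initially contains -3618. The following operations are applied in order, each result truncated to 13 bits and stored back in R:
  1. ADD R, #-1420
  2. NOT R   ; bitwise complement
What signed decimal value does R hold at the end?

-3155

Start: R = -3618 = 1000111011110.
R = -3618 + (-1420) = -5038; wraps to 3154 = 0110001010010
R = NOT 0110001010010 = 1001110101101 = -3155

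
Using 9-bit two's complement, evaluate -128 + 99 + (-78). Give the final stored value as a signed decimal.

-107

-128 + 99 = -29 (111100011)
-29 + (-78) = -107 (110010101)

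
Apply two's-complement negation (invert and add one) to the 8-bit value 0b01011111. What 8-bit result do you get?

Invert: 10100000. Add 1: 10100001.

10100001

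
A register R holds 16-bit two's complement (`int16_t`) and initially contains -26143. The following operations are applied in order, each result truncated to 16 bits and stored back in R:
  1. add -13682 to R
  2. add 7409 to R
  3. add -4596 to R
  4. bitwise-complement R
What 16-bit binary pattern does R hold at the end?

Start: R = -26143 = 1001100111100001.
R = -26143 + (-13682) = -39825; wraps to 25711 = 0110010001101111
R = 25711 + 7409 = 33120; wraps to -32416 = 1000000101100000
R = -32416 + (-4596) = -37012; wraps to 28524 = 0110111101101100
R = NOT 0110111101101100 = 1001000010010011 = -28525

1001000010010011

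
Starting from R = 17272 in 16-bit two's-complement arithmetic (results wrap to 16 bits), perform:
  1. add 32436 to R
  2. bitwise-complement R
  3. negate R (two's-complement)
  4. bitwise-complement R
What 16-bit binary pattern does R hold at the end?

Start: R = 17272 = 0100001101111000.
R = 17272 + 32436 = 49708; wraps to -15828 = 1100001000101100
R = NOT 1100001000101100 = 0011110111010011 = 15827
R = −(15827) = -15827 = 1100001000101101
R = NOT 1100001000101101 = 0011110111010010 = 15826

0011110111010010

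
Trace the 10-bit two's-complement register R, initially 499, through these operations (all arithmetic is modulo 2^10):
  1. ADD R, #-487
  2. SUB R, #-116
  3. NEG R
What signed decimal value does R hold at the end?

-128

Start: R = 499 = 0111110011.
R = 499 + (-487) = 12 = 0000001100
R = 12 − (-116) = 128 = 0010000000
R = −(128) = -128 = 1110000000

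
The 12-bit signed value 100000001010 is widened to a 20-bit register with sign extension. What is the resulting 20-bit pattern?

11111111100000001010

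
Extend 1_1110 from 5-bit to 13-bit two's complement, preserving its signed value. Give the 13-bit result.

1111111111110

MSB of 11110 is 1; replicate it into the new high bits.
11111111|11110 → 1111111111110 (still -2).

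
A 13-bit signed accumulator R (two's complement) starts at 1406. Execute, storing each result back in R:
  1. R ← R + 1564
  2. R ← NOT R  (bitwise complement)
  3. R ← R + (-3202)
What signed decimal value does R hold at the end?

Start: R = 1406 = 0010101111110.
R = 1406 + 1564 = 2970 = 0101110011010
R = NOT 0101110011010 = 1010001100101 = -2971
R = -2971 + (-3202) = -6173; wraps to 2019 = 0011111100011

2019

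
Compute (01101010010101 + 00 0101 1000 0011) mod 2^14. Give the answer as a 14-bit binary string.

  01101010010101
+ 00010110000011
= 10000000011000

10000000011000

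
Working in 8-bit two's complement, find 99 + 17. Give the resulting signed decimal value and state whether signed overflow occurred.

116; no overflow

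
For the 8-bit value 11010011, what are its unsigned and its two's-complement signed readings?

Unsigned: 11010011 = 211.
Signed: MSB=1 → 211 − 256 = -45.

unsigned = 211, signed = -45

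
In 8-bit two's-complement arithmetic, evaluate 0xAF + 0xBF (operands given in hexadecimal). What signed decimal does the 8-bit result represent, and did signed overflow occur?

0xAF = 10101111 = -81 (signed)
0xBF = 10111111 = -65 (signed)
  10101111
+ 10111111
= 01101110  (discard carry-out 1)
Result 01101110: MSB = 0 → value 110.
Both addends are negative but the stored result is non-negative: signed overflow. The true value -81 + (-65) = -146 lies outside [-128, 127].

110; overflow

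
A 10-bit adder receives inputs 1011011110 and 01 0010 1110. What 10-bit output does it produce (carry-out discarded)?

  1011011110
+ 0100101110
= 0000001100  (discard carry-out 1)

0000001100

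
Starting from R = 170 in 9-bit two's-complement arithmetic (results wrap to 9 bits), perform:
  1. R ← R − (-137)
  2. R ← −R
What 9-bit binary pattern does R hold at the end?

011001101

Start: R = 170 = 010101010.
R = 170 − (-137) = 307; wraps to -205 = 100110011
R = −(-205) = 205 = 011001101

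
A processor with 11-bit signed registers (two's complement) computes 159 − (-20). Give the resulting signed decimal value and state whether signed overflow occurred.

159 → 00010011111
-20 → 11111101100
Subtract via negate-and-add: invert 11111101100 + 1 = 00000010100 (i.e. 20).
  00010011111
+ 00000010100
= 00010110011
Result 00010110011: MSB = 0 → value 179.
Both addends (after negating the subtrahend) are non-negative and so is the stored result: no signed overflow.

179; no overflow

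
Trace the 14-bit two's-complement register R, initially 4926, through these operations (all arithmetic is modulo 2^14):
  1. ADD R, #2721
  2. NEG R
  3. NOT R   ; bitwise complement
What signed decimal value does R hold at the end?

7646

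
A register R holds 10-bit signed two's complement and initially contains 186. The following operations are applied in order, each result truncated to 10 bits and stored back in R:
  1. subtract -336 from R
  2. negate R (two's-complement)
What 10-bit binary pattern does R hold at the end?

0111110110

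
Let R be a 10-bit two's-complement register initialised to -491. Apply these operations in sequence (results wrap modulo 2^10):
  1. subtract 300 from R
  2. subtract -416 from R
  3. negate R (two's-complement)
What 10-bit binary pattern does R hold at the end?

0101110111

Start: R = -491 = 1000010101.
R = -491 − 300 = -791; wraps to 233 = 0011101001
R = 233 − (-416) = 649; wraps to -375 = 1010001001
R = −(-375) = 375 = 0101110111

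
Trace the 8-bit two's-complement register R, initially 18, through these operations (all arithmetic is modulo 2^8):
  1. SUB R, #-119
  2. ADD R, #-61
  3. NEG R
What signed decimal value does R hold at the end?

-76

Start: R = 18 = 00010010.
R = 18 − (-119) = 137; wraps to -119 = 10001001
R = -119 + (-61) = -180; wraps to 76 = 01001100
R = −(76) = -76 = 10110100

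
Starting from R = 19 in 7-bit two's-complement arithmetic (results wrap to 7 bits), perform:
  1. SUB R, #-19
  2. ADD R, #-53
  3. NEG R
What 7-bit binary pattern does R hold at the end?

0001111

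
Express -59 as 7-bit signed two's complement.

1000101

|-59| = 59 = 0111011 in 7 bits.
Invert the bits: 1000100. Add 1: 1000101.
Check: 1000101 reads as 69 − 128 = -59.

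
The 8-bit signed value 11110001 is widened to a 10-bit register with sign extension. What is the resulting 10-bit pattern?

MSB of 11110001 is 1; replicate it into the new high bits.
11|11110001 → 1111110001 (still -15).

1111110001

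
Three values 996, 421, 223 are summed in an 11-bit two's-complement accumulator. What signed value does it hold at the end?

-408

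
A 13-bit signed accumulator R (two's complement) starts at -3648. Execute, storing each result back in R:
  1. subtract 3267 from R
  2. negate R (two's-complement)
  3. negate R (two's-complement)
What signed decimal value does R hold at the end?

Start: R = -3648 = 1000111000000.
R = -3648 − 3267 = -6915; wraps to 1277 = 0010011111101
R = −(1277) = -1277 = 1101100000011
R = −(-1277) = 1277 = 0010011111101

1277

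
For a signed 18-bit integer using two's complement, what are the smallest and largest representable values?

Minimum: −2^17 = -131072.
Maximum: 2^17 − 1 = 131071.

min = -131072, max = 131071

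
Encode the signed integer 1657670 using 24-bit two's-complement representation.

000110010100101101000110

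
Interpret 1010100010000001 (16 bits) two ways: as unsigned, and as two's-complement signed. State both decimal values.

Unsigned: 1010100010000001 = 43137.
Signed: MSB=1 → 43137 − 65536 = -22399.

unsigned = 43137, signed = -22399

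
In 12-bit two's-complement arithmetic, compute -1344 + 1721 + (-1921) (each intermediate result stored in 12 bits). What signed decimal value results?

-1344 + 1721 = 377 (000101111001)
377 + (-1921) = -1544 (100111111000)

-1544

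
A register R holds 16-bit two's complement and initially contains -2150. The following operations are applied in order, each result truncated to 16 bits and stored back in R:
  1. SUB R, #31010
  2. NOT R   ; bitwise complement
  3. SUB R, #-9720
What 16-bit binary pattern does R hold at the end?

Start: R = -2150 = 1111011110011010.
R = -2150 − 31010 = -33160; wraps to 32376 = 0111111001111000
R = NOT 0111111001111000 = 1000000110000111 = -32377
R = -32377 − (-9720) = -22657 = 1010011101111111

1010011101111111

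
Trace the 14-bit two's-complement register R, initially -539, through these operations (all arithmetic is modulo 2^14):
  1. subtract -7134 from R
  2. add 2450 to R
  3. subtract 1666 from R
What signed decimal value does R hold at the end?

Start: R = -539 = 11110111100101.
R = -539 − (-7134) = 6595 = 01100111000011
R = 6595 + 2450 = 9045; wraps to -7339 = 10001101010101
R = -7339 − 1666 = -9005; wraps to 7379 = 01110011010011

7379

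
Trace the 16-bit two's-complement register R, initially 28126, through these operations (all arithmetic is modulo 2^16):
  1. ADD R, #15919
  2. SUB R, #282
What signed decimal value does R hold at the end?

Start: R = 28126 = 0110110111011110.
R = 28126 + 15919 = 44045; wraps to -21491 = 1010110000001101
R = -21491 − 282 = -21773 = 1010101011110011

-21773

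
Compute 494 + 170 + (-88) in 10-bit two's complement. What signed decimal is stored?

494 + 170 = 664 → wraps to -360 (1010011000)
-360 + (-88) = -448 (1001000000)

-448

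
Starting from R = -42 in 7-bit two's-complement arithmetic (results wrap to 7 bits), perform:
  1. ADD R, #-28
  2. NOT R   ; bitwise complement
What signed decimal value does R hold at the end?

-59

Start: R = -42 = 1010110.
R = -42 + (-28) = -70; wraps to 58 = 0111010
R = NOT 0111010 = 1000101 = -59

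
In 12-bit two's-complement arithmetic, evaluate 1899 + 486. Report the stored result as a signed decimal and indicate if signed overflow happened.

-1711; overflow

1899 → 011101101011
486 → 000111100110
  011101101011
+ 000111100110
= 100101010001
Result 100101010001: MSB = 1 → 2385 − 4096 = -1711.
Both addends are non-negative but the stored result is negative: signed overflow. The true value 1899 + 486 = 2385 lies outside [-2048, 2047].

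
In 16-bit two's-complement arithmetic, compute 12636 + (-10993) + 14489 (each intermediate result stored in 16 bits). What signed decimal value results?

12636 + (-10993) = 1643 (0000011001101011)
1643 + 14489 = 16132 (0011111100000100)

16132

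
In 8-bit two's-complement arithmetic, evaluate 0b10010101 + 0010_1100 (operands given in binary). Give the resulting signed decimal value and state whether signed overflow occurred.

-63; no overflow

0b10010101 → 10010101 = -107 (signed)
0010_1100 → 00101100 = 44 (signed)
  10010101
+ 00101100
= 11000001
Result 11000001: MSB = 1 → 193 − 256 = -63.
Addends have opposite signs, so signed overflow cannot occur.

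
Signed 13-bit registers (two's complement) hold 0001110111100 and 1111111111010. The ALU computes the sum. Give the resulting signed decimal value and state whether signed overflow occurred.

0001110111100 = 956 (signed)
1111111111010 = -6 (signed)
  0001110111100
+ 1111111111010
= 0001110110110  (discard carry-out 1)
Result 0001110110110: MSB = 0 → value 950.
Addends have opposite signs, so signed overflow cannot occur.

950; no overflow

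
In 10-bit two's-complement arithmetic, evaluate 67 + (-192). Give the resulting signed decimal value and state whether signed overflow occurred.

67 → 0001000011
-192 → 1101000000
  0001000011
+ 1101000000
= 1110000011
Result 1110000011: MSB = 1 → 899 − 1024 = -125.
Addends have opposite signs, so signed overflow cannot occur.

-125; no overflow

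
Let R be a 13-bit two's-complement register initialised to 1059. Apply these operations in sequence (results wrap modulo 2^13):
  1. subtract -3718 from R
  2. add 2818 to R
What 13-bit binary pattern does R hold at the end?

1110110101011

Start: R = 1059 = 0010000100011.
R = 1059 − (-3718) = 4777; wraps to -3415 = 1001010101001
R = -3415 + 2818 = -597 = 1110110101011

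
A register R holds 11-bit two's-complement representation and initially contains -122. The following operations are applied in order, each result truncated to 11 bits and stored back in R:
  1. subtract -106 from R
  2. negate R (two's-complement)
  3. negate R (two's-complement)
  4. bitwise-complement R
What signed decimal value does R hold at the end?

15

Start: R = -122 = 11110000110.
R = -122 − (-106) = -16 = 11111110000
R = −(-16) = 16 = 00000010000
R = −(16) = -16 = 11111110000
R = NOT 11111110000 = 00000001111 = 15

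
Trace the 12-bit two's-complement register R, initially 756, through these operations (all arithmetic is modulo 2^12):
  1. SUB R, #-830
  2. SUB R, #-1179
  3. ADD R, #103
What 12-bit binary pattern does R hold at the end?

Start: R = 756 = 001011110100.
R = 756 − (-830) = 1586 = 011000110010
R = 1586 − (-1179) = 2765; wraps to -1331 = 101011001101
R = -1331 + 103 = -1228 = 101100110100

101100110100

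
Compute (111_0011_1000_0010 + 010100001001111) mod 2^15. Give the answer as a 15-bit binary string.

001101111010001

  111001110000010
+ 010100001001111
= 001101111010001  (discard carry-out 1)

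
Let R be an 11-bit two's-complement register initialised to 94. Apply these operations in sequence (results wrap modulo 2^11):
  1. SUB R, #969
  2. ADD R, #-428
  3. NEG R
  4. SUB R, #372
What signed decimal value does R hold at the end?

931

Start: R = 94 = 00001011110.
R = 94 − 969 = -875 = 10010010101
R = -875 + (-428) = -1303; wraps to 745 = 01011101001
R = −(745) = -745 = 10100010111
R = -745 − 372 = -1117; wraps to 931 = 01110100011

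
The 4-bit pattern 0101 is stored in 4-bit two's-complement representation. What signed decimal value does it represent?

5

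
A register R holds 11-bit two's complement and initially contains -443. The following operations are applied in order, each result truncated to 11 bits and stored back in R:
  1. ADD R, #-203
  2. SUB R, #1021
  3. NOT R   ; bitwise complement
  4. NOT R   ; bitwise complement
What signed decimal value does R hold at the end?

381

Start: R = -443 = 11001000101.
R = -443 + (-203) = -646 = 10101111010
R = -646 − 1021 = -1667; wraps to 381 = 00101111101
R = NOT 00101111101 = 11010000010 = -382
R = NOT 11010000010 = 00101111101 = 381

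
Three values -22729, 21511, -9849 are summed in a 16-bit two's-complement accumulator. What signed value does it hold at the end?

-11067

-22729 + 21511 = -1218 (1111101100111110)
-1218 + (-9849) = -11067 (1101010011000101)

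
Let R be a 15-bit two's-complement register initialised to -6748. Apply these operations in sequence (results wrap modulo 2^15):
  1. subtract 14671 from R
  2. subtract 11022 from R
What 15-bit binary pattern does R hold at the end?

Start: R = -6748 = 110010110100100.
R = -6748 − 14671 = -21419; wraps to 11349 = 010110001010101
R = 11349 − 11022 = 327 = 000000101000111

000000101000111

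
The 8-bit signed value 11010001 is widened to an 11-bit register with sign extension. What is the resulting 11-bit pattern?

11111010001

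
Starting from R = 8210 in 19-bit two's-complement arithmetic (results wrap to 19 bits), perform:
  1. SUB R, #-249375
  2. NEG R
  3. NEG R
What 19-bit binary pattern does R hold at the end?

0111110111000110001

Start: R = 8210 = 0000010000000010010.
R = 8210 − (-249375) = 257585 = 0111110111000110001
R = −(257585) = -257585 = 1000001000111001111
R = −(-257585) = 257585 = 0111110111000110001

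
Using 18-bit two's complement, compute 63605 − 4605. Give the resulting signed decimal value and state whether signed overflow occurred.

63605 → 001111100001110101
4605 → 000001000111111101
Subtract via negate-and-add: invert 000001000111111101 + 1 = 111110111000000011 (i.e. -4605).
  001111100001110101
+ 111110111000000011
= 001110011001111000  (discard carry-out 1)
Result 001110011001111000: MSB = 0 → value 59000.
Addends (after negating the subtrahend) have opposite signs, so signed overflow cannot occur.

59000; no overflow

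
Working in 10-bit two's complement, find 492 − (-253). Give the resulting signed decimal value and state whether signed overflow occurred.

492 → 0111101100
-253 → 1100000011
Subtract via negate-and-add: invert 1100000011 + 1 = 0011111101 (i.e. 253).
  0111101100
+ 0011111101
= 1011101001
Result 1011101001: MSB = 1 → 745 − 1024 = -279.
Both addends (after negating the subtrahend) are non-negative but the stored result is negative: signed overflow. The true value 492 − (-253) = 745 lies outside [-512, 511].

-279; overflow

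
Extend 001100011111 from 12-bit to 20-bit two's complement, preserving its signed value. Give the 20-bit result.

MSB of 001100011111 is 0; replicate it into the new high bits.
00000000|001100011111 → 00000000001100011111 (still 799).

00000000001100011111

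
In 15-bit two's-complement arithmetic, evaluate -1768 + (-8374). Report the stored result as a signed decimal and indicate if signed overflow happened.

-1768 → 111100100011000
-8374 → 101111101001010
  111100100011000
+ 101111101001010
= 101100001100010  (discard carry-out 1)
Result 101100001100010: MSB = 1 → 22626 − 32768 = -10142.
Both addends are negative and so is the stored result: no signed overflow.

-10142; no overflow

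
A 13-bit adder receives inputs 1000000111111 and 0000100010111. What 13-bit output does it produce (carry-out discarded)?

  1000000111111
+ 0000100010111
= 1000101010110

1000101010110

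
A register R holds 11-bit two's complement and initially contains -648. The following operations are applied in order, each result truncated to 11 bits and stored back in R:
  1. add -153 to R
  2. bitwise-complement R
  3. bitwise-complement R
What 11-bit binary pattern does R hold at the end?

10011011111

Start: R = -648 = 10101111000.
R = -648 + (-153) = -801 = 10011011111
R = NOT 10011011111 = 01100100000 = 800
R = NOT 01100100000 = 10011011111 = -801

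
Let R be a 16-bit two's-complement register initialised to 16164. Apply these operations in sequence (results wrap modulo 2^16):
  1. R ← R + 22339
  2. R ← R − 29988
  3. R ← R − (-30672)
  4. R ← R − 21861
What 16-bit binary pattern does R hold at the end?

Start: R = 16164 = 0011111100100100.
R = 16164 + 22339 = 38503; wraps to -27033 = 1001011001100111
R = -27033 − 29988 = -57021; wraps to 8515 = 0010000101000011
R = 8515 − (-30672) = 39187; wraps to -26349 = 1001100100010011
R = -26349 − 21861 = -48210; wraps to 17326 = 0100001110101110

0100001110101110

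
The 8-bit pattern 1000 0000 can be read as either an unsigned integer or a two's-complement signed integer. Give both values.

unsigned = 128, signed = -128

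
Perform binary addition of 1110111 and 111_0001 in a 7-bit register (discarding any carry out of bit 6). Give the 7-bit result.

1101000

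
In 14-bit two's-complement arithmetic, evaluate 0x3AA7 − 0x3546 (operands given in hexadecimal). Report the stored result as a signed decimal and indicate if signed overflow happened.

1377; no overflow

0x3AA7 = 11101010100111 = -1369 (signed)
0x3546 = 11010101000110 = -2746 (signed)
Subtract via negate-and-add: invert 11010101000110 + 1 = 00101010111010 (i.e. 2746).
  11101010100111
+ 00101010111010
= 00010101100001  (discard carry-out 1)
Result 00010101100001: MSB = 0 → value 1377.
Addends (after negating the subtrahend) have opposite signs, so signed overflow cannot occur.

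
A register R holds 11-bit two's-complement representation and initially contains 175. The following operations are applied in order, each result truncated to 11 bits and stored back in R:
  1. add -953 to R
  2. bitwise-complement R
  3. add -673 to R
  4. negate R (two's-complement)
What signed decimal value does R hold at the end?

Start: R = 175 = 00010101111.
R = 175 + (-953) = -778 = 10011110110
R = NOT 10011110110 = 01100001001 = 777
R = 777 + (-673) = 104 = 00001101000
R = −(104) = -104 = 11110011000

-104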